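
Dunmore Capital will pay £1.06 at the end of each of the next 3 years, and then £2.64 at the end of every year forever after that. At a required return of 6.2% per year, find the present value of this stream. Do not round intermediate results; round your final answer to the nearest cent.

PV of 3-year annuity: £1.06 × [1 − (1+0.062)^−3] / 0.062 = 2.82294
Perpetuity value at year 3: £2.64 / 0.062 = 42.58065
PV of perpetuity: 42.58065 / (1+0.062)^3 = 35.54992
Total PV = 2.82294 + 35.54992 = 38.37287

£38.37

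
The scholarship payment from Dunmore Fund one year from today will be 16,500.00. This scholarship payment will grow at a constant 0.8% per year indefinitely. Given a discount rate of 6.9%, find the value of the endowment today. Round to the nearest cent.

270491.80

Growing perpetuity: P = D₁ / (r − g) = 16,500.0000 / (0.069 − 0.008) = 270,491.80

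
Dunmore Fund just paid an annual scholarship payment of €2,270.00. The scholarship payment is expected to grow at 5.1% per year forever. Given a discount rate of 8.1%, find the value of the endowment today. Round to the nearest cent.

D₁ = D₀ × (1 + g) = €2,270.00 × 1.051 = €2,385.7700
Growing perpetuity: P = D₁ / (r − g) = €2,385.7700 / (0.081 − 0.051) = €79,525.67

€79525.67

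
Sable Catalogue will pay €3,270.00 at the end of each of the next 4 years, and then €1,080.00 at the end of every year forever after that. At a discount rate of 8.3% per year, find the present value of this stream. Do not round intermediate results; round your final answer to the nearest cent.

PV of 4-year annuity: €3,270.00 × [1 − (1+0.083)^−4] / 0.083 = 10758.72328
Perpetuity value at year 4: €1,080.00 / 0.083 = 13012.04819
PV of perpetuity: 13012.04819 / (1+0.083)^4 = 9458.70839
Total PV = 10758.72328 + 9458.70839 = 20217.43168

€20217.43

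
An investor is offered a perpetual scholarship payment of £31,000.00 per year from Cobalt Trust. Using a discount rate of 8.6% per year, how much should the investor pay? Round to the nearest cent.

£360465.12

Level perpetuity: PV = C / r = £31,000.00 / 0.086 = £360,465.12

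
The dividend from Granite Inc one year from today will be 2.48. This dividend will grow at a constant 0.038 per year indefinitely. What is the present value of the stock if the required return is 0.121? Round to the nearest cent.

29.88

Growing perpetuity: P = D₁ / (r − g) = 2.4800 / (0.121 − 0.038) = 29.88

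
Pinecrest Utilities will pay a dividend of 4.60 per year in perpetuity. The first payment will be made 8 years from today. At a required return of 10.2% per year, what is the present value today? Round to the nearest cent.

22.85

Value at end of year 7: C / r = 4.60 / 0.102 = 45.0980
Discount to today: PV = 45.0980 / (1 + 0.102)^7 = 45.0980 / 1.973655 = 22.85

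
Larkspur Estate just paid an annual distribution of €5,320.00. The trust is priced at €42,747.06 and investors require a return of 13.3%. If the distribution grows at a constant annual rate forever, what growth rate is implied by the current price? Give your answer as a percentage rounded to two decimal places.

0.76%

P = D₀(1+g)/(r−g) ⇒ P(r−g) = D₀(1+g) ⇒ g(P+D₀) = P·r − D₀
g = (P·r − D₀)/(P + D₀) = (€42,747.06×0.133 − €5,320.00) / (€42,747.06 + €5,320.00) = 0.007601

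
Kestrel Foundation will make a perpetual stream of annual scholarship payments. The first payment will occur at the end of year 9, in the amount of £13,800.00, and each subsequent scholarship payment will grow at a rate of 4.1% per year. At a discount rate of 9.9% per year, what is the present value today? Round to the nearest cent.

£111807.14

Value at end of year 8: C₁ / (r − g) = £13,800.00 / (0.099 − 0.041) = £237,931.0345
Discount to today: PV = £237,931.0345 / (1 + 0.099)^8 = £237,931.0345 / 2.128049 = £111,807.14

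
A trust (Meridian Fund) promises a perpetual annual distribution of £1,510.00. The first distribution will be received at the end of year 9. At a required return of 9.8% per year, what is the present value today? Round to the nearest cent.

£7293.44

Value at end of year 8: C / r = £1,510.00 / 0.098 = £15,408.1633
Discount to today: PV = £15,408.1633 / (1 + 0.098)^8 = £15,408.1633 / 2.112607 = £7,293.44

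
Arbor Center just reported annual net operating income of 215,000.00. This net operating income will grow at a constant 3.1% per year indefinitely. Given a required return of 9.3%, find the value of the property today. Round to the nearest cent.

3575241.94

D₁ = D₀ × (1 + g) = 215,000.00 × 1.031 = 221,665.0000
Growing perpetuity: P = D₁ / (r − g) = 221,665.0000 / (0.093 − 0.031) = 3,575,241.94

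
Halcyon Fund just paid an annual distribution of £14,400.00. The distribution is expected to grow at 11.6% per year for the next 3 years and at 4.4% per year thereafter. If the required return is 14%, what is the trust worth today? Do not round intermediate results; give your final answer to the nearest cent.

D_1 = 16070.40000
D_2 = 17934.56640
D_3 = 20014.97610
Terminal value at year 3: TV = D_3×(1+g_2)/(r−g_2) = 20895.63505/0.096 = 217662.86511
P_0 = D_1/(1+r)^1 + D_2/(1+r)^2 + D_3/(1+r)^3 + TV/(1+r)^3
    = 14096.84211 + 13800.06648 + 13509.53877 + 146916.23409 = 188322.68144

£188322.68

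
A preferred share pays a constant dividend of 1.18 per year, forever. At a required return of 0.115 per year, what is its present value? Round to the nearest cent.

Level perpetuity: PV = C / r = 1.18 / 0.115 = 10.26

10.26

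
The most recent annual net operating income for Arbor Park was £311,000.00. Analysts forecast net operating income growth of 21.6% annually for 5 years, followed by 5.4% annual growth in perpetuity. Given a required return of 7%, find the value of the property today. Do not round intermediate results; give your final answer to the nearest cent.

D_1 = 378176.00000
D_2 = 459862.01600
D_3 = 559192.21146
D_4 = 679977.72913
D_5 = 826852.91862
Terminal value at year 5: TV = D_5×(1+g_2)/(r−g_2) = 871502.97623/0.016 = 54468936.01427
P_0 = D_1/(1+r)^1 + D_2/(1+r)^2 + D_3/(1+r)^3 + D_4/(1+r)^4 + D_5/(1+r)^5 + TV/(1+r)^5
    = 353435.51402 + 401661.29444 + 456467.41499 + 518751.75385 + 589534.70344 + 38835598.58935 = 41155449.27009

£41155449.27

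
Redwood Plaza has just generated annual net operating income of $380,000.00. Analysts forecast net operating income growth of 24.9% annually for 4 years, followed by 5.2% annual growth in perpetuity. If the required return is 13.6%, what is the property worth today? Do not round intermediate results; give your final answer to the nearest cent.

D_1 = 474620.00000
D_2 = 592800.38000
D_3 = 740407.67462
D_4 = 924769.18560
Terminal value at year 4: TV = D_4×(1+g_2)/(r−g_2) = 972857.18325/0.084 = 11581633.13395
P_0 = D_1/(1+r)^1 + D_2/(1+r)^2 + D_3/(1+r)^3 + D_4/(1+r)^4 + TV/(1+r)^4
    = 417799.29577 + 459358.55671 + 505051.79342 + 555290.22006 + 6954348.94646 = 8891848.81243

$8891848.81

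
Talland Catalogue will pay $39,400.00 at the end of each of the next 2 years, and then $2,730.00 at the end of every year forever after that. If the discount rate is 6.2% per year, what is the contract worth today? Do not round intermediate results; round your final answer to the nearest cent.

$111074.81

PV of 2-year annuity: $39,400.00 × [1 − (1+0.062)^−2] / 0.062 = 72033.72098
Perpetuity value at year 2: $2,730.00 / 0.062 = 44032.25806
PV of perpetuity: 44032.25806 / (1+0.062)^2 = 39041.08907
Total PV = 72033.72098 + 39041.08907 = 111074.81005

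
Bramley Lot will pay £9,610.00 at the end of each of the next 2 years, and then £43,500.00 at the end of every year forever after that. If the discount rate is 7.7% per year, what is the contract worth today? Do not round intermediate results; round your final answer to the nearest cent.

£504250.72

PV of 2-year annuity: £9,610.00 × [1 − (1+0.077)^−2] / 0.077 = 17207.92393
Perpetuity value at year 2: £43,500.00 / 0.077 = 564935.06494
PV of perpetuity: 564935.06494 / (1+0.077)^2 = 487042.79739
Total PV = 17207.92393 + 487042.79739 = 504250.72132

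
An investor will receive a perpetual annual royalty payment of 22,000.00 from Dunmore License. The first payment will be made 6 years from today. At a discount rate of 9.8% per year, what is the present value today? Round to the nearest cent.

140664.63

Value at end of year 5: C / r = 22,000.00 / 0.098 = 224,489.7959
Discount to today: PV = 224,489.7959 / (1 + 0.098)^5 = 224,489.7959 / 1.595922 = 140,664.63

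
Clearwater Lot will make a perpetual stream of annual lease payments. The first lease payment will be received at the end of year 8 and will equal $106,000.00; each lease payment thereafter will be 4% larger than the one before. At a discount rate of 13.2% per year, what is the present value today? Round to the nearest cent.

Value at end of year 7: C₁ / (r − g) = $106,000.00 / (0.132 − 0.04) = $1,152,173.9130
Discount to today: PV = $1,152,173.9130 / (1 + 0.132)^7 = $1,152,173.9130 / 2.381908 = $483,718.89

$483718.89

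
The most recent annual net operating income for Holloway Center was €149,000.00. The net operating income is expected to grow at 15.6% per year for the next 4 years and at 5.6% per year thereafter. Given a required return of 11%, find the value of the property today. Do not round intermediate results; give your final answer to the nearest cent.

D_1 = 172244.00000
D_2 = 199114.06400
D_3 = 230175.85798
D_4 = 266083.29183
Terminal value at year 4: TV = D_4×(1+g_2)/(r−g_2) = 280983.95617/0.054 = 5203406.59578
P_0 = D_1/(1+r)^1 + D_2/(1+r)^2 + D_3/(1+r)^3 + D_4/(1+r)^4 + TV/(1+r)^4
    = 155174.77477 + 161605.44112 + 168302.60354 + 175277.30603 + 3427645.09571 = 4088005.22117

€4088005.22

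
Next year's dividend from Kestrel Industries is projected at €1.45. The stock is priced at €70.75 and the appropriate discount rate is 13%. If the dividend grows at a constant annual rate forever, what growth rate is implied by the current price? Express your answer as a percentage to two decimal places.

P = D₁/(r−g) ⇒ g = r − D₁/P = 0.13 − €1.45/€70.75 = 0.109505

10.95%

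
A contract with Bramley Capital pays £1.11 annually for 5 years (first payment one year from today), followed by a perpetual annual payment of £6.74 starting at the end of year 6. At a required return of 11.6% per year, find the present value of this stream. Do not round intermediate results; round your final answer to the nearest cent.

£37.61

PV of 5-year annuity: £1.11 × [1 − (1+0.116)^−5] / 0.116 = 4.04127
Perpetuity value at year 5: £6.74 / 0.116 = 58.10345
PV of perpetuity: 58.10345 / (1+0.116)^5 = 33.56456
Total PV = 4.04127 + 33.56456 = 37.60583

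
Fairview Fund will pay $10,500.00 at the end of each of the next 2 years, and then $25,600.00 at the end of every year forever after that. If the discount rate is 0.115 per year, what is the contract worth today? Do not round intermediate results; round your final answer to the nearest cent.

$196920.26

PV of 2-year annuity: $10,500.00 × [1 − (1+0.115)^−2] / 0.115 = 17862.81647
Perpetuity value at year 2: $25,600.00 / 0.115 = 222608.69565
PV of perpetuity: 222608.69565 / (1+0.115)^2 = 179057.44789
Total PV = 17862.81647 + 179057.44789 = 196920.26435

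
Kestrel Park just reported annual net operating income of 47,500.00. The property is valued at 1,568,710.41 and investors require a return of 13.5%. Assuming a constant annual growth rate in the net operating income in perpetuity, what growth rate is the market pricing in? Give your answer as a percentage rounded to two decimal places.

10.16%

P = D₀(1+g)/(r−g) ⇒ P(r−g) = D₀(1+g) ⇒ g(P+D₀) = P·r − D₀
g = (P·r − D₀)/(P + D₀) = (1,568,710.41×0.135 − 47,500.00) / (1,568,710.41 + 47,500.00) = 0.101643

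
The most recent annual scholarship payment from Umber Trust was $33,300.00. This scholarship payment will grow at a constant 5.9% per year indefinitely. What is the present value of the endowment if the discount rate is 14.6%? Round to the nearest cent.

D₁ = D₀ × (1 + g) = $33,300.00 × 1.059 = $35,264.7000
Growing perpetuity: P = D₁ / (r − g) = $35,264.7000 / (0.146 − 0.059) = $405,341.38

$405341.38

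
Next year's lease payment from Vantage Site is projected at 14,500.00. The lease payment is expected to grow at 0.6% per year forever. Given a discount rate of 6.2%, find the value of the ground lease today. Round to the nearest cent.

Growing perpetuity: P = D₁ / (r − g) = 14,500.0000 / (0.062 − 0.006) = 258,928.57

258928.57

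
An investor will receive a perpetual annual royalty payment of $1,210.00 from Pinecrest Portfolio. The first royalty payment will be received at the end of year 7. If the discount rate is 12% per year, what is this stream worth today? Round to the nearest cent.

Value at end of year 6: C / r = $1,210.00 / 0.12 = $10,083.3333
Discount to today: PV = $10,083.3333 / (1 + 0.12)^6 = $10,083.3333 / 1.973823 = $5,108.53

$5108.53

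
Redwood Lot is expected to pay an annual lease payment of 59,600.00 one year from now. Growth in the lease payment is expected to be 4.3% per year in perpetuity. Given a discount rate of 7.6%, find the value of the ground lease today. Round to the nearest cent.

Growing perpetuity: P = D₁ / (r − g) = 59,600.0000 / (0.076 − 0.043) = 1,806,060.61

1806060.61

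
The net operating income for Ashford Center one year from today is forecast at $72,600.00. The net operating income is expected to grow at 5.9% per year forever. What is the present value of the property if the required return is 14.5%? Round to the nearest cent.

$844186.05

Growing perpetuity: P = D₁ / (r − g) = $72,600.0000 / (0.145 − 0.059) = $844,186.05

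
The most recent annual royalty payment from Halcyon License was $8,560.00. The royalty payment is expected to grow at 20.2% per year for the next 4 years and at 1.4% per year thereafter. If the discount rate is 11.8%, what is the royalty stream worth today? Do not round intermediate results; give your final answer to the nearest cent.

D_1 = 10289.12000
D_2 = 12367.52224
D_3 = 14865.76173
D_4 = 17868.64560
Terminal value at year 4: TV = D_4×(1+g_2)/(r−g_2) = 18118.80664/0.104 = 174219.29462
P_0 = D_1/(1+r)^1 + D_2/(1+r)^2 + D_3/(1+r)^3 + D_4/(1+r)^4 + TV/(1+r)^4
    = 9203.14848 + 9894.61938 + 10638.04338 + 11437.32392 + 111513.90824 = 152687.04341

$152687.04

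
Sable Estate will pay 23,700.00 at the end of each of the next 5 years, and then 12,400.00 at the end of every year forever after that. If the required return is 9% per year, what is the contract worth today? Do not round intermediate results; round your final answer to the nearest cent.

PV of 5-year annuity: 23,700.00 × [1 − (1+0.09)^−5] / 0.09 = 92184.73494
Perpetuity value at year 5: 12,400.00 / 0.09 = 137777.77778
PV of perpetuity: 137777.77778 / (1+0.09)^5 = 89546.10211
Total PV = 92184.73494 + 89546.10211 = 181730.83705

181730.84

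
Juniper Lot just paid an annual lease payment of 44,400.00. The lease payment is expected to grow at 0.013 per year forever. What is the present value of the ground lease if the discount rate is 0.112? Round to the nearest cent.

D₁ = D₀ × (1 + g) = 44,400.00 × 1.013 = 44,977.2000
Growing perpetuity: P = D₁ / (r − g) = 44,977.2000 / (0.112 − 0.013) = 454,315.15

454315.15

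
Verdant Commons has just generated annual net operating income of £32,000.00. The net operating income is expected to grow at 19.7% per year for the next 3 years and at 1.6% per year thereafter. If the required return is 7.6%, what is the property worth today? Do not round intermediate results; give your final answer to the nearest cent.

D_1 = 38304.00000
D_2 = 45849.88800
D_3 = 54882.31594
Terminal value at year 3: TV = D_3×(1+g_2)/(r−g_2) = 55760.43299/0.06 = 929340.54985
P_0 = D_1/(1+r)^1 + D_2/(1+r)^2 + D_3/(1+r)^3 + TV/(1+r)^3
    = 35598.51301 + 39601.69152 + 44055.04159 + 745998.70421 = 865253.95033

£865253.95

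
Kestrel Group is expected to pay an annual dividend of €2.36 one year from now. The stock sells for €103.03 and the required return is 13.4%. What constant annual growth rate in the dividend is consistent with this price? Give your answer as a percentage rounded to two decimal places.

11.11%

P = D₁/(r−g) ⇒ g = r − D₁/P = 0.134 − €2.36/€103.03 = 0.111094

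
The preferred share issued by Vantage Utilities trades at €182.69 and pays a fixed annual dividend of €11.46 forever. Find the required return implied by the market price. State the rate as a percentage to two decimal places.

6.27%

P = C/r ⇒ r = C/P = €11.46/€182.69 = 0.062729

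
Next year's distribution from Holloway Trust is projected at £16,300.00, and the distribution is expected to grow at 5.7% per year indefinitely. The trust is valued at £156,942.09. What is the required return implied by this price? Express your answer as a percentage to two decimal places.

P = D₁/(r − g) ⇒ r = D₁/P + g = £16,300.0000/£156,942.09 + 0.057 = 0.103860 + 0.057 = 0.160860

16.09%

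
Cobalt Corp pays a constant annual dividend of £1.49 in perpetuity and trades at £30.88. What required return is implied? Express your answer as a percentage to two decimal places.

4.83%

P = C/r ⇒ r = C/P = £1.49/£30.88 = 0.048251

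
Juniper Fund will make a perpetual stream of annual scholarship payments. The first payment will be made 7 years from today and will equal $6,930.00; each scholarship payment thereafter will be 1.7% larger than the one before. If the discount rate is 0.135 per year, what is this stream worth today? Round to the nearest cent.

$27471.10

Value at end of year 6: C₁ / (r − g) = $6,930.00 / (0.135 − 0.017) = $58,728.8136
Discount to today: PV = $58,728.8136 / (1 + 0.135)^6 = $58,728.8136 / 2.137840 = $27,471.10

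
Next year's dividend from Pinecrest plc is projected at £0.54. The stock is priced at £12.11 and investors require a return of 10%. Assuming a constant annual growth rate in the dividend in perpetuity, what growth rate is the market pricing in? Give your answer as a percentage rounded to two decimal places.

5.54%

P = D₁/(r−g) ⇒ g = r − D₁/P = 0.1 − £0.54/£12.11 = 0.055409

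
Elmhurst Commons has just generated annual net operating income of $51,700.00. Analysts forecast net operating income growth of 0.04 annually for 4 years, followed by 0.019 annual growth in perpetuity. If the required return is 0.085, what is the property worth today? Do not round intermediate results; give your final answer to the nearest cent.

D_1 = 53768.00000
D_2 = 55918.72000
D_3 = 58155.46880
D_4 = 60481.68755
Terminal value at year 4: TV = D_4×(1+g_2)/(r−g_2) = 61630.83962/0.066 = 933800.60023
P_0 = D_1/(1+r)^1 + D_2/(1+r)^2 + D_3/(1+r)^3 + D_4/(1+r)^4 + TV/(1+r)^4
    = 49555.76037 + 47500.45233 + 45530.38749 + 43642.03041 + 673806.49976 = 860035.13037

$860035.13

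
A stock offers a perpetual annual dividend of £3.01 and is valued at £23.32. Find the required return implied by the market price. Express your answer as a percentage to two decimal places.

12.91%

P = C/r ⇒ r = C/P = £3.01/£23.32 = 0.129074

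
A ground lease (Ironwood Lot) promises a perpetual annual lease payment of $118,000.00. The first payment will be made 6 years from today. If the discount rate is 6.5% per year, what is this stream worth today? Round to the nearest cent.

$1325014.44

Value at end of year 5: C / r = $118,000.00 / 0.065 = $1,815,384.6154
Discount to today: PV = $1,815,384.6154 / (1 + 0.065)^5 = $1,815,384.6154 / 1.370087 = $1,325,014.44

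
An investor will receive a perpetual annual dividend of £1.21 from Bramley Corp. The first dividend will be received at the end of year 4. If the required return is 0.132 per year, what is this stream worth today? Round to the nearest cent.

Value at end of year 3: C / r = £1.21 / 0.132 = £9.1667
Discount to today: PV = £9.1667 / (1 + 0.132)^3 = £9.1667 / 1.450572 = £6.32

£6.32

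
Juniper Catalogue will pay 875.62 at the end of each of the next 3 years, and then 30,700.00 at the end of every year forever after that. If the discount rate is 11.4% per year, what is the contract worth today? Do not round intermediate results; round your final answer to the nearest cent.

PV of 3-year annuity: 875.62 × [1 − (1+0.114)^−3] / 0.114 = 2124.96659
Perpetuity value at year 3: 30,700.00 / 0.114 = 269298.24561
PV of perpetuity: 269298.24561 / (1+0.114)^3 = 194795.06567
Total PV = 2124.96659 + 194795.06567 = 196920.03227

196920.03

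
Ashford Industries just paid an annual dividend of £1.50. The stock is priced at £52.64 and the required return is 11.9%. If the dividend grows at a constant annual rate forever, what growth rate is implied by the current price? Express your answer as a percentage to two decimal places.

8.80%

P = D₀(1+g)/(r−g) ⇒ P(r−g) = D₀(1+g) ⇒ g(P+D₀) = P·r − D₀
g = (P·r − D₀)/(P + D₀) = (£52.64×0.119 − £1.50) / (£52.64 + £1.50) = 0.087997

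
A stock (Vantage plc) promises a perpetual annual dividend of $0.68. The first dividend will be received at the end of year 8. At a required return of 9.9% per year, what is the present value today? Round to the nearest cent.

Value at end of year 7: C / r = $0.68 / 0.099 = $6.8687
Discount to today: PV = $6.8687 / (1 + 0.099)^7 = $6.8687 / 1.936350 = $3.55

$3.55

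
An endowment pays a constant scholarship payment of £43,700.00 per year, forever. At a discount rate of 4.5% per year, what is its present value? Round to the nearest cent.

£971111.11

Level perpetuity: PV = C / r = £43,700.00 / 0.045 = £971,111.11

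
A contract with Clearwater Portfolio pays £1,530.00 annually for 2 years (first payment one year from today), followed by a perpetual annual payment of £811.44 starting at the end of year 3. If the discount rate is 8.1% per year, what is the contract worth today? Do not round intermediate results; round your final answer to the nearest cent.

PV of 2-year annuity: £1,530.00 × [1 − (1+0.081)^−2] / 0.081 = 2724.65879
Perpetuity value at year 2: £811.44 / 0.081 = 10017.77778
PV of perpetuity: 10017.77778 / (1+0.081)^2 = 8572.74697
Total PV = 2724.65879 + 8572.74697 = 11297.40576

£11297.41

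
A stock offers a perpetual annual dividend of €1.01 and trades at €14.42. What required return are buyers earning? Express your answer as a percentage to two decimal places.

7.00%

P = C/r ⇒ r = C/P = €1.01/€14.42 = 0.070042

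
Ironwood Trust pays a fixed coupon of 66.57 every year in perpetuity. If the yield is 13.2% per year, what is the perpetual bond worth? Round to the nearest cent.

Level perpetuity: PV = C / r = 66.57 / 0.132 = 504.32

504.32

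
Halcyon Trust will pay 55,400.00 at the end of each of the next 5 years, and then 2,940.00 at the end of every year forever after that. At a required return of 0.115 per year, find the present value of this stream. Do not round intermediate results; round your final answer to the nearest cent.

217037.81

PV of 5-year annuity: 55,400.00 × [1 − (1+0.115)^−5] / 0.115 = 202203.23272
Perpetuity value at year 5: 2,940.00 / 0.115 = 25565.21739
PV of perpetuity: 25565.21739 / (1+0.115)^5 = 14834.57652
Total PV = 202203.23272 + 14834.57652 = 217037.80924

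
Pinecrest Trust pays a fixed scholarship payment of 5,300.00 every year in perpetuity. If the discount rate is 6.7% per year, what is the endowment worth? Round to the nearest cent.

79104.48

Level perpetuity: PV = C / r = 5,300.00 / 0.067 = 79,104.48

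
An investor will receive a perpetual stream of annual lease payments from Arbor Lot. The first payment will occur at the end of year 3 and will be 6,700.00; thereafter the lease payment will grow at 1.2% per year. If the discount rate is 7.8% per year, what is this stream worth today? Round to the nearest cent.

Value at end of year 2: C₁ / (r − g) = 6,700.00 / (0.078 − 0.012) = 101,515.1515
Discount to today: PV = 101,515.1515 / (1 + 0.078)^2 = 101,515.1515 / 1.162084 = 87,356.12

87356.12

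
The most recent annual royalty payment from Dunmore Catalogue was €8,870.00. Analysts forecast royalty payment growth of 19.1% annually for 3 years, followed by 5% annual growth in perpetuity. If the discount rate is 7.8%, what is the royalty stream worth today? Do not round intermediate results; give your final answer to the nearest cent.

D_1 = 10564.17000
D_2 = 12581.92647
D_3 = 14985.07443
Terminal value at year 3: TV = D_3×(1+g_2)/(r−g_2) = 15734.32815/0.028 = 561940.29097
P_0 = D_1/(1+r)^1 + D_2/(1+r)^2 + D_3/(1+r)^3 + TV/(1+r)^3
    = 9799.78664 + 10827.03700 + 11961.96760 + 448573.78497 = 481162.57622

€481162.58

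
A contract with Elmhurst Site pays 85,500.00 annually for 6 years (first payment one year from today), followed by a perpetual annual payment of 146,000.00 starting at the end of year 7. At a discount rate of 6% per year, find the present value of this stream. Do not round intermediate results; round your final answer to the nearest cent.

PV of 6-year annuity: 85,500.00 × [1 − (1+0.06)^−6] / 0.06 = 420431.22987
Perpetuity value at year 6: 146,000.00 / 0.06 = 2433333.33333
PV of perpetuity: 2433333.33333 / (1+0.06)^6 = 1715403.98174
Total PV = 420431.22987 + 1715403.98174 = 2135835.21161

2135835.21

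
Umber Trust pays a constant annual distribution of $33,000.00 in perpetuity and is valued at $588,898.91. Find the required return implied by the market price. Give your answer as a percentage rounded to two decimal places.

5.60%

P = C/r ⇒ r = C/P = $33,000.00/$588,898.91 = 0.056037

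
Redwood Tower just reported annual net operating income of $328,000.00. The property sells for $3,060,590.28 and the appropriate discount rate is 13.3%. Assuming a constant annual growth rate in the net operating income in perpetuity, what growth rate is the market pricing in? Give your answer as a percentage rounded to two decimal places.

2.33%

P = D₀(1+g)/(r−g) ⇒ P(r−g) = D₀(1+g) ⇒ g(P+D₀) = P·r − D₀
g = (P·r − D₀)/(P + D₀) = ($3,060,590.28×0.133 − $328,000.00) / ($3,060,590.28 + $328,000.00) = 0.023331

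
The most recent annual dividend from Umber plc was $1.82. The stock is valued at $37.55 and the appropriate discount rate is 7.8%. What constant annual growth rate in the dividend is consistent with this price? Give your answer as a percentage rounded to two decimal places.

2.82%

P = D₀(1+g)/(r−g) ⇒ P(r−g) = D₀(1+g) ⇒ g(P+D₀) = P·r − D₀
g = (P·r − D₀)/(P + D₀) = ($37.55×0.078 − $1.82) / ($37.55 + $1.82) = 0.028166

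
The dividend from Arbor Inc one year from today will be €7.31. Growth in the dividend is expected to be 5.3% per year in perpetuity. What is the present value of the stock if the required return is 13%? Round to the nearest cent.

€94.94

Growing perpetuity: P = D₁ / (r − g) = €7.3100 / (0.13 − 0.053) = €94.94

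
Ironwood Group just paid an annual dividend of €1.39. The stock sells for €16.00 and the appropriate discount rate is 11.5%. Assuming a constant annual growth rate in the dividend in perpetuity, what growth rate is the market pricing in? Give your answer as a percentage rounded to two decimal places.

2.59%

P = D₀(1+g)/(r−g) ⇒ P(r−g) = D₀(1+g) ⇒ g(P+D₀) = P·r − D₀
g = (P·r − D₀)/(P + D₀) = (€16.00×0.115 − €1.39) / (€16.00 + €1.39) = 0.025877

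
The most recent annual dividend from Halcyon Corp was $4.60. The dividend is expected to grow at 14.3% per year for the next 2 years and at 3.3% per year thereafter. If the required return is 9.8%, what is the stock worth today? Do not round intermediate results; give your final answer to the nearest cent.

$88.99

D_1 = 5.25780
D_2 = 6.00967
Terminal value at year 2: TV = D_2×(1+g_2)/(r−g_2) = 6.20798/0.065 = 95.50745
P_0 = D_1/(1+r)^1 + D_2/(1+r)^2 + TV/(1+r)^2
    = 4.78852 + 4.98478 + 79.21959 = 88.99289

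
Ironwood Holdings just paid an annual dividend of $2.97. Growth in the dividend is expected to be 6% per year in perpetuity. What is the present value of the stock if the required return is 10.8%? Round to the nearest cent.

D₁ = D₀ × (1 + g) = $2.97 × 1.06 = $3.1482
Growing perpetuity: P = D₁ / (r − g) = $3.1482 / (0.108 − 0.06) = $65.59

$65.59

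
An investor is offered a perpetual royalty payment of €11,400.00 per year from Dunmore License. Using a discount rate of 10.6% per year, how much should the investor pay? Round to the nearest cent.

€107547.17

Level perpetuity: PV = C / r = €11,400.00 / 0.106 = €107,547.17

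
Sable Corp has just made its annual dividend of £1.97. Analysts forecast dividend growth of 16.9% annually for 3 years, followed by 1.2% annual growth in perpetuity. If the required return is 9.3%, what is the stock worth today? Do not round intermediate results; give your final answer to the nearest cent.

D_1 = 2.30293
D_2 = 2.69213
D_3 = 3.14709
Terminal value at year 3: TV = D_3×(1+g_2)/(r−g_2) = 3.18486/0.081 = 39.31925
P_0 = D_1/(1+r)^1 + D_2/(1+r)^2 + D_3/(1+r)^3 + TV/(1+r)^3
    = 2.10698 + 2.25349 + 2.41018 + 30.11236 = 36.88300

£36.88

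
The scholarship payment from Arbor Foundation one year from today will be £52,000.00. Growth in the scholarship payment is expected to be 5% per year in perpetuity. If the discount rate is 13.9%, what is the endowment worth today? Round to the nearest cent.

£584269.66

Growing perpetuity: P = D₁ / (r − g) = £52,000.0000 / (0.139 − 0.05) = £584,269.66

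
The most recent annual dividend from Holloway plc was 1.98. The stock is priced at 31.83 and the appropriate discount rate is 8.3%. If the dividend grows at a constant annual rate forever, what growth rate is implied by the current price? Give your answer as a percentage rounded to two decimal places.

P = D₀(1+g)/(r−g) ⇒ P(r−g) = D₀(1+g) ⇒ g(P+D₀) = P·r − D₀
g = (P·r − D₀)/(P + D₀) = (31.83×0.083 − 1.98) / (31.83 + 1.98) = 0.019577

1.96%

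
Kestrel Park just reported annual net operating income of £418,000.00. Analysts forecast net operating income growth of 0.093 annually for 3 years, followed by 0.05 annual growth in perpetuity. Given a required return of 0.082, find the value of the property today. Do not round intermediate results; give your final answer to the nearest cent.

£15417876.50

D_1 = 456874.00000
D_2 = 499363.28200
D_3 = 545804.06723
Terminal value at year 3: TV = D_3×(1+g_2)/(r−g_2) = 573094.27059/0.032 = 17909195.95585
P_0 = D_1/(1+r)^1 + D_2/(1+r)^2 + D_3/(1+r)^3 + TV/(1+r)^3
    = 422249.53789 + 426542.27811 + 430878.65987 + 14138206.02688 = 15417876.50276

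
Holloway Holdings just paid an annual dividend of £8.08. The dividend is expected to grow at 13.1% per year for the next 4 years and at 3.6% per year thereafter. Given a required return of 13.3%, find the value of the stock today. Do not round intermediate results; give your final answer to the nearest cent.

D_1 = 9.13848
D_2 = 10.33562
D_3 = 11.68959
D_4 = 13.22092
Terminal value at year 4: TV = D_4×(1+g_2)/(r−g_2) = 13.69688/0.097 = 141.20491
P_0 = D_1/(1+r)^1 + D_2/(1+r)^2 + D_3/(1+r)^3 + D_4/(1+r)^4 + TV/(1+r)^4
    = 8.06574 + 8.05150 + 8.03729 + 8.02310 + 85.69000 = 117.86763

£117.87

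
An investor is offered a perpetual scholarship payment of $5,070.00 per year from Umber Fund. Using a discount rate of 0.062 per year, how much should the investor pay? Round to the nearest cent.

$81774.19

Level perpetuity: PV = C / r = $5,070.00 / 0.062 = $81,774.19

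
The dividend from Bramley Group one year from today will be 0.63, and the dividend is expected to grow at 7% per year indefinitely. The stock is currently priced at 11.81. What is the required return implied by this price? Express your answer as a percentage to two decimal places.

12.33%

P = D₁/(r − g) ⇒ r = D₁/P + g = 0.6300/11.81 + 0.07 = 0.053345 + 0.07 = 0.123345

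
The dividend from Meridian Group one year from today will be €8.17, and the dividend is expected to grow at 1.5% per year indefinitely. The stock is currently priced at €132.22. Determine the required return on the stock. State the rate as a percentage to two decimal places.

P = D₁/(r − g) ⇒ r = D₁/P + g = €8.1700/€132.22 + 0.015 = 0.061791 + 0.015 = 0.076791

7.68%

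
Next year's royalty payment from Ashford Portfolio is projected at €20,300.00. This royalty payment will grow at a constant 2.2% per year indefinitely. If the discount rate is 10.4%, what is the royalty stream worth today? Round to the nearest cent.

Growing perpetuity: P = D₁ / (r − g) = €20,300.0000 / (0.104 − 0.022) = €247,560.98

€247560.98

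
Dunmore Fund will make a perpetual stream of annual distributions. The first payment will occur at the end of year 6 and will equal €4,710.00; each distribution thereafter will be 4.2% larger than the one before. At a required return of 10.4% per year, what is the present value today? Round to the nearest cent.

€46321.63

Value at end of year 5: C₁ / (r − g) = €4,710.00 / (0.104 − 0.042) = €75,967.7419
Discount to today: PV = €75,967.7419 / (1 + 0.104)^5 = €75,967.7419 / 1.640006 = €46,321.63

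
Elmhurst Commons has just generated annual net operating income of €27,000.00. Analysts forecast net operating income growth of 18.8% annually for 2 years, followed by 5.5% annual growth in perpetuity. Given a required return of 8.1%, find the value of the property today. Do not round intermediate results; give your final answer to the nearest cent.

€1385478.69

D_1 = 32076.00000
D_2 = 38106.28800
Terminal value at year 2: TV = D_2×(1+g_2)/(r−g_2) = 40202.13384/0.026 = 1546235.91692
P_0 = D_1/(1+r)^1 + D_2/(1+r)^2 + TV/(1+r)^2
    = 29672.52544 + 32609.58392 + 1323196.57846 = 1385478.68782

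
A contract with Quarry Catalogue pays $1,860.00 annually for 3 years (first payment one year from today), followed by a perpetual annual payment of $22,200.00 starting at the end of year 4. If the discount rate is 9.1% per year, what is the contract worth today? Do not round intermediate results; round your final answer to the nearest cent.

$192561.13

PV of 3-year annuity: $1,860.00 × [1 − (1+0.091)^−3] / 0.091 = 4699.82964
Perpetuity value at year 3: $22,200.00 / 0.091 = 243956.04396
PV of perpetuity: 243956.04396 / (1+0.091)^3 = 187861.30304
Total PV = 4699.82964 + 187861.30304 = 192561.13269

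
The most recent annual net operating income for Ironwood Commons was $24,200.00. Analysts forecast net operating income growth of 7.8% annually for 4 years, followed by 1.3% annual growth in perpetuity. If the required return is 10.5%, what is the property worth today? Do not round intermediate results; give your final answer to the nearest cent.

D_1 = 26087.60000
D_2 = 28122.43280
D_3 = 30315.98256
D_4 = 32680.62920
Terminal value at year 4: TV = D_4×(1+g_2)/(r−g_2) = 33105.47738/0.092 = 359842.14541
P_0 = D_1/(1+r)^1 + D_2/(1+r)^2 + D_3/(1+r)^3 + D_4/(1+r)^4 + TV/(1+r)^4
    = 23608.68778 + 23031.82392 + 22469.05537 + 21920.03773 + 241358.67628 = 332388.28108

$332388.28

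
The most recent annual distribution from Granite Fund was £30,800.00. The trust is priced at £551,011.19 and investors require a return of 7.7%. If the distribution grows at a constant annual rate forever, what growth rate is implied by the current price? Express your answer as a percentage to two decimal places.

P = D₀(1+g)/(r−g) ⇒ P(r−g) = D₀(1+g) ⇒ g(P+D₀) = P·r − D₀
g = (P·r − D₀)/(P + D₀) = (£551,011.19×0.077 − £30,800.00) / (£551,011.19 + £30,800.00) = 0.019986

2.00%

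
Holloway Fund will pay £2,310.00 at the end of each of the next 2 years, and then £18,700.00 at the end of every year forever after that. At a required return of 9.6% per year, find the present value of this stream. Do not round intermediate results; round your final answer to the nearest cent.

£166192.78

PV of 2-year annuity: £2,310.00 × [1 − (1+0.096)^−2] / 0.096 = 4030.71554
Perpetuity value at year 2: £18,700.00 / 0.096 = 194791.66667
PV of perpetuity: 194791.66667 / (1+0.096)^2 = 162162.06466
Total PV = 4030.71554 + 162162.06466 = 166192.78020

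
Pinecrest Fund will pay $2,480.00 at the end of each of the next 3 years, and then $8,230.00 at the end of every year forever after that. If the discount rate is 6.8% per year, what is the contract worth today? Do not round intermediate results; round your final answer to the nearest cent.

$105884.28

PV of 3-year annuity: $2,480.00 × [1 − (1+0.068)^−3] / 0.068 = 6532.15904
Perpetuity value at year 3: $8,230.00 / 0.068 = 121029.41176
PV of perpetuity: 121029.41176 / (1+0.068)^3 = 99352.12590
Total PV = 6532.15904 + 99352.12590 = 105884.28495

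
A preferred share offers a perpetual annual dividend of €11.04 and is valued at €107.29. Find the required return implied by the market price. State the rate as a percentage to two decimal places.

P = C/r ⇒ r = C/P = €11.04/€107.29 = 0.102899

10.29%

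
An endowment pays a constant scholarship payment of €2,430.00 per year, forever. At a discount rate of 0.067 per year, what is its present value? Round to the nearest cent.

€36268.66

Level perpetuity: PV = C / r = €2,430.00 / 0.067 = €36,268.66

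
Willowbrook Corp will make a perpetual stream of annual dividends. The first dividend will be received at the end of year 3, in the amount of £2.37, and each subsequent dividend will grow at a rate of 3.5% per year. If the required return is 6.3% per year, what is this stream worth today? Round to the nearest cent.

£74.91

Value at end of year 2: C₁ / (r − g) = £2.37 / (0.063 − 0.035) = £84.6429
Discount to today: PV = £84.6429 / (1 + 0.063)^2 = £84.6429 / 1.129969 = £74.91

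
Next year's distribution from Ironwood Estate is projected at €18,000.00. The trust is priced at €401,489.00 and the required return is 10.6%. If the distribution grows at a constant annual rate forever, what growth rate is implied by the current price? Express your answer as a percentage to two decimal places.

6.12%

P = D₁/(r−g) ⇒ g = r − D₁/P = 0.106 − €18,000.00/€401,489.00 = 0.061167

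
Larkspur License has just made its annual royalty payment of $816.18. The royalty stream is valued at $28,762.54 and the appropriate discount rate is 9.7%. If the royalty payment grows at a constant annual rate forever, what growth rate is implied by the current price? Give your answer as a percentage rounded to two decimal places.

P = D₀(1+g)/(r−g) ⇒ P(r−g) = D₀(1+g) ⇒ g(P+D₀) = P·r − D₀
g = (P·r − D₀)/(P + D₀) = ($28,762.54×0.097 − $816.18) / ($28,762.54 + $816.18) = 0.066730

6.67%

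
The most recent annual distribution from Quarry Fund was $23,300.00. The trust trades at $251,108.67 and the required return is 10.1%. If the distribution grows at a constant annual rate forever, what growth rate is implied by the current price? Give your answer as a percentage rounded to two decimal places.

0.75%

P = D₀(1+g)/(r−g) ⇒ P(r−g) = D₀(1+g) ⇒ g(P+D₀) = P·r − D₀
g = (P·r − D₀)/(P + D₀) = ($251,108.67×0.101 − $23,300.00) / ($251,108.67 + $23,300.00) = 0.007514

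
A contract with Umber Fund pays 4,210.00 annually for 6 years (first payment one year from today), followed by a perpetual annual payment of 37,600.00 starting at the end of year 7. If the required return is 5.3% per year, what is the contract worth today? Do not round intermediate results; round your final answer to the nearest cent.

PV of 6-year annuity: 4,210.00 × [1 − (1+0.053)^−6] / 0.053 = 21165.17234
Perpetuity value at year 6: 37,600.00 / 0.053 = 709433.96226
PV of perpetuity: 709433.96226 / (1+0.053)^6 = 520405.34468
Total PV = 21165.17234 + 520405.34468 = 541570.51702

541570.52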